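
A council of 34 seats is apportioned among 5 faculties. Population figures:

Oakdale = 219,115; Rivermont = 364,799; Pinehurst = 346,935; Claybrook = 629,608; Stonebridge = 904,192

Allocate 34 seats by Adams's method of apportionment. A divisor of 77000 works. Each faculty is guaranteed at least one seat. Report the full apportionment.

With modified divisor 77000: modified quotas Oakdale 2.846, Rivermont 4.738, Pinehurst 4.506, Claybrook 8.177, Stonebridge 11.743.
Rounding up: Oakdale 3, Rivermont 5, Pinehurst 5, Claybrook 9, Stonebridge 12 (total 34).

Oakdale=3; Rivermont=5; Pinehurst=5; Claybrook=9; Stonebridge=12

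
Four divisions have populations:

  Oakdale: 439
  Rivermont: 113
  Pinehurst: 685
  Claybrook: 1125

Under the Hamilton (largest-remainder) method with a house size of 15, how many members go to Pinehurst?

4

The standard divisor is 2362/15 ≈ 157.467.
Standard quotas: Oakdale 2.788, Rivermont 0.718, Pinehurst 4.350, Claybrook 7.144.
Lower quotas: Oakdale 2, Rivermont 0, Pinehurst 4, Claybrook 7 (sum 13, leaving 2 seats).
Remainders in descending order: Oakdale 0.788, Rivermont 0.718, Pinehurst 0.350, Claybrook 0.144.
Largest remainders: Oakdale, Rivermont receive the extra seats.
Pinehurst receives 4.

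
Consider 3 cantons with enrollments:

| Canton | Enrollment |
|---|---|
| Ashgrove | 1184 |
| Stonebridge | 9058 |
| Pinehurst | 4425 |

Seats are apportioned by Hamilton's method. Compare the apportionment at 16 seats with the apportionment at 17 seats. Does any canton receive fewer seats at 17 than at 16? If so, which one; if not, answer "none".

At 16 seats: Ashgrove 1, Stonebridge 10, Pinehurst 5.
At 17 seats: Ashgrove 1, Stonebridge 11, Pinehurst 5.
No canton's allocation decreased.

none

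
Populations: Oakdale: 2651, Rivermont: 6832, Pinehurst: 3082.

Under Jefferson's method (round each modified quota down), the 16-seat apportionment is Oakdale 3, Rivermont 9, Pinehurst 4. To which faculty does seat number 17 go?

Rivermont

Priority for the next seat is population ÷ (current seats + 1).
Priorities: Oakdale 662.750, Rivermont 683.200, Pinehurst 616.400.
Highest priority: Rivermont.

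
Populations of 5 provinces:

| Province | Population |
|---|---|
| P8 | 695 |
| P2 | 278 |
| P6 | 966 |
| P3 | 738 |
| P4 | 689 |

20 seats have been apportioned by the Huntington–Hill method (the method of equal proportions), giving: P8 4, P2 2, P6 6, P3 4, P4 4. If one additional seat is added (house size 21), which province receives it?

Priority for the next seat is population ÷ (√(s·(s+1))).
Priorities: P8 155.407, P2 113.493, P6 149.057, P3 165.022, P4 154.065.
Highest priority: P3.

P3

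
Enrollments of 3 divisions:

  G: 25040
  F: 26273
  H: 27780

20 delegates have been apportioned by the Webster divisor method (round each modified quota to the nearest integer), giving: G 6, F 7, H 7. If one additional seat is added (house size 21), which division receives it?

G

Priority for the next seat is population ÷ (current seats + 0.5).
Priorities: G 3852.308, F 3503.067, H 3704.000.
Highest priority: G.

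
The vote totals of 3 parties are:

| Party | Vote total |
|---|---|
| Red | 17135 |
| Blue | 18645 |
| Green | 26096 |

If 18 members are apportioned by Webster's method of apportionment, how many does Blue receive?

5

Standard divisor 61876/18 ≈ 3437.556; standard quotas: Red 4.985, Blue 5.424, Green 7.591.
Rounding to the nearest integer gives Red 5, Blue 5, Green 8 — total 18, matching the house size, so no adjustment is needed.
Blue receives 5.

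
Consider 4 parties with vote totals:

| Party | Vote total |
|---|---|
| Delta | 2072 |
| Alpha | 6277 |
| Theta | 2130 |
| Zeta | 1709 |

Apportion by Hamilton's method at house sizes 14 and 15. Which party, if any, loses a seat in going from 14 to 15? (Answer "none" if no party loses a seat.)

At 14 seats: Delta 2, Alpha 7, Theta 3, Zeta 2.
At 15 seats: Delta 2, Alpha 8, Theta 3, Zeta 2.
No party's allocation decreased.

none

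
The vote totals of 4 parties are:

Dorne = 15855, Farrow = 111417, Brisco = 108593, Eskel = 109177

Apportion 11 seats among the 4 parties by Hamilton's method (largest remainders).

Standard divisor: 345042 ÷ 11 ≈ 31367.455.
Standard quotas: Dorne 0.5055, Farrow 3.5520, Brisco 3.4620, Eskel 3.4806.
Lower quotas: Dorne 0, Farrow 3, Brisco 3, Eskel 3 (sum 9, leaving 2 seats).
Remainders in descending order: Farrow 0.5520, Dorne 0.5055, Eskel 0.4806, Brisco 0.4620.
Largest remainders: Farrow, Dorne receive the extra seats.

Dorne 1; Farrow 4; Brisco 3; Eskel 3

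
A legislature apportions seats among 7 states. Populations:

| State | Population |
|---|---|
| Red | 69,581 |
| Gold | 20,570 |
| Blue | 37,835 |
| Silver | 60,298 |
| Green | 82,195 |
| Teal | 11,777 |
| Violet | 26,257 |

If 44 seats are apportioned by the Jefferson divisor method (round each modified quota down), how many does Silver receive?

Standard divisor 308513/44 ≈ 7011.659; standard quotas: Red 9.924, Gold 2.934, Blue 5.396, Silver 8.600, Green 11.723, Teal 1.680, Violet 3.745.
Rounding down gives 9, 2, 5, 8, 11, 1, 3 = 39 seats, so the divisor must be adjusted.
With modified divisor 6400: modified quotas Red 10.872, Gold 3.214, Blue 5.912, Silver 9.422, Green 12.843, Teal 1.840, Violet 4.103.
Rounding down: Red 10, Gold 3, Blue 5, Silver 9, Green 12, Teal 1, Violet 4 (total 44).
Silver receives 9.

9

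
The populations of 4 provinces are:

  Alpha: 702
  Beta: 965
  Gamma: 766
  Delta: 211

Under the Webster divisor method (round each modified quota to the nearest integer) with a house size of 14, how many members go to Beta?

5

Standard divisor 2644/14 ≈ 188.857; standard quotas: Alpha 3.717, Beta 5.110, Gamma 4.056, Delta 1.117.
Rounding to the nearest integer gives Alpha 4, Beta 5, Gamma 4, Delta 1 — total 14, matching the house size, so no adjustment is needed.
Beta receives 5.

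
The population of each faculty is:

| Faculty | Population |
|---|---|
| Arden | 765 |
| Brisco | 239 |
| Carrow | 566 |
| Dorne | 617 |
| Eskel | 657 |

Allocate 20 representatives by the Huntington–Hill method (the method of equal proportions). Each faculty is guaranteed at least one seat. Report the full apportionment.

With divisor 143: modified quotas Arden 5.350, Brisco 1.671, Carrow 3.958, Dorne 4.315, Eskel 4.594.
Geometric-mean thresholds: Arden √(5·6)=5.477, Brisco √(1·2)=1.414, Carrow √(3·4)=3.464, Dorne √(4·5)=4.472, Eskel √(4·5)=4.472.
Each quota rounded against its threshold gives Arden 5, Brisco 2, Carrow 4, Dorne 4, Eskel 5 (total 20).

Arden 5; Brisco 2; Carrow 4; Dorne 4; Eskel 5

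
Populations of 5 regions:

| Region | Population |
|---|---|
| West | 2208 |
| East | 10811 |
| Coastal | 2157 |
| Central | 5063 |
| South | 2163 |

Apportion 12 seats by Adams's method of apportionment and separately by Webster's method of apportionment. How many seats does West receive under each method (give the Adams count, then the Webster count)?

2 and 1

Adams: West 2, East 5, Coastal 1, Central 3, South 1.
Webster: West 1, East 6, Coastal 1, Central 3, South 1.
West gets 2 under Adams and 1 under Webster.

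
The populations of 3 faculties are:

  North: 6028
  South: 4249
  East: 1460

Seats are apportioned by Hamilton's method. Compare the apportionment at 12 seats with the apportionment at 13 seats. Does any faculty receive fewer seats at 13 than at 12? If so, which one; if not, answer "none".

East

At 12 seats: North 6, South 4, East 2.
At 13 seats: North 7, South 5, East 1.
East drops from 2 to 1.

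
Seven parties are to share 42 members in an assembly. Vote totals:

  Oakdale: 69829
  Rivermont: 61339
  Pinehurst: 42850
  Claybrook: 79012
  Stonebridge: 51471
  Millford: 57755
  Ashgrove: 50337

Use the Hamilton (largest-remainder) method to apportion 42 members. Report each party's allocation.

The standard divisor is 412593/42 ≈ 9823.643.
Standard quotas: Oakdale 7.1083, Rivermont 6.2440, Pinehurst 4.3619, Claybrook 8.0430, Stonebridge 5.2395, Millford 5.8792, Ashgrove 5.1241.
Lower quotas: Oakdale 7, Rivermont 6, Pinehurst 4, Claybrook 8, Stonebridge 5, Millford 5, Ashgrove 5 (sum 40, leaving 2 seats).
Remainders in descending order: Millford 0.8792, Pinehurst 0.3619, Rivermont 0.2440, Stonebridge 0.2395, Ashgrove 0.1241, Oakdale 0.1083, Claybrook 0.0430.
Largest remainders: Millford, Pinehurst receive the extra seats.

Oakdale=7; Rivermont=6; Pinehurst=5; Claybrook=8; Stonebridge=5; Millford=6; Ashgrove=5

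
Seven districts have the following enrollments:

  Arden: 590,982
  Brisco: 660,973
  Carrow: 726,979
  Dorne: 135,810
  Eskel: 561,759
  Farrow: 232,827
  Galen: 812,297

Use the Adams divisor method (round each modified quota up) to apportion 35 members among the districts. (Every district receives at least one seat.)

Arden=6, Brisco=6, Carrow=7, Dorne=2, Eskel=5, Farrow=2, Galen=7

Standard divisor 3721627/35 ≈ 106332.2; standard quotas: Arden 5.558, Brisco 6.216, Carrow 6.837, Dorne 1.277, Eskel 5.283, Farrow 2.190, Galen 7.639.
Rounding up gives 6, 7, 7, 2, 6, 3, 8 = 39 seats, so the divisor must be adjusted.
With modified divisor 117662: modified quotas Arden 5.023, Brisco 5.618, Carrow 6.179, Dorne 1.154, Eskel 4.774, Farrow 1.979, Galen 6.904.
Rounding up: Arden 6, Brisco 6, Carrow 7, Dorne 2, Eskel 5, Farrow 2, Galen 7 (total 35).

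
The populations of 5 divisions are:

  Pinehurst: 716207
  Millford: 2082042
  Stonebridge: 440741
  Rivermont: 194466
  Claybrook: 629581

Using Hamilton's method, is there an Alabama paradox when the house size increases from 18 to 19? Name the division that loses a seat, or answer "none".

none

At 18 seats: Pinehurst 3, Millford 9, Stonebridge 2, Rivermont 1, Claybrook 3.
At 19 seats: Pinehurst 3, Millford 10, Stonebridge 2, Rivermont 1, Claybrook 3.
No division's allocation decreased.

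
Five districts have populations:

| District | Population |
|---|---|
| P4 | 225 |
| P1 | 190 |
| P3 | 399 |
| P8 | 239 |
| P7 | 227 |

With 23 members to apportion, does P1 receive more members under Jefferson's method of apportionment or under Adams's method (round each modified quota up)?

Adams

Jefferson: P4 4, P1 3, P3 8, P8 4, P7 4.
Adams: P4 4, P1 4, P3 7, P8 4, P7 4.
P1 gets 3 under Jefferson and 4 under Adams.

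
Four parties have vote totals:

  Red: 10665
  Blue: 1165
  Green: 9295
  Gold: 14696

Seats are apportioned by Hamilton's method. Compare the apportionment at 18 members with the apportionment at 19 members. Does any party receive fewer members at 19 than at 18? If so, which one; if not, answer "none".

Blue

At 18 seats: Red 5, Blue 1, Green 5, Gold 7.
At 19 seats: Red 6, Blue 0, Green 5, Gold 8.
Blue drops from 1 to 0.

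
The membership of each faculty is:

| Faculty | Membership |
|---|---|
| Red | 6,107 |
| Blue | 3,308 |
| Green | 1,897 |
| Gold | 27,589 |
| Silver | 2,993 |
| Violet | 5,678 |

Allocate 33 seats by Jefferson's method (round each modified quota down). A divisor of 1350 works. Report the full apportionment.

Red: 4; Blue: 2; Green: 1; Gold: 20; Silver: 2; Violet: 4

With modified divisor 1350: modified quotas Red 4.524, Blue 2.450, Green 1.405, Gold 20.436, Silver 2.217, Violet 4.206.
Rounding down: Red 4, Blue 2, Green 1, Gold 20, Silver 2, Violet 4 (total 33).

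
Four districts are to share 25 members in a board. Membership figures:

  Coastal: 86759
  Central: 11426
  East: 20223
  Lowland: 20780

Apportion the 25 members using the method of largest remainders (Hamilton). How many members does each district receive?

Total 139188; standard divisor 139188/25 ≈ 5567.52.
Standard quotas: Coastal 15.5831, Central 2.0523, East 3.6323, Lowland 3.7324.
Lower quotas: Coastal 15, Central 2, East 3, Lowland 3 (sum 23, leaving 2 seats).
Remainders in descending order: Lowland 0.7324, East 0.6323, Coastal 0.5831, Central 0.0523.
The surplus seats go to Lowland, East.

Coastal=15; Central=2; East=4; Lowland=4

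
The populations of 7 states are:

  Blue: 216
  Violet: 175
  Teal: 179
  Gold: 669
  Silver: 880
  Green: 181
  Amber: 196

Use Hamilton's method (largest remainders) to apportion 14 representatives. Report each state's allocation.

The standard divisor is 2496/14 ≈ 178.286.
Standard quotas: Blue 1.212, Violet 0.982, Teal 1.004, Gold 3.752, Silver 4.936, Green 1.015, Amber 1.099.
Lower quotas: Blue 1, Violet 0, Teal 1, Gold 3, Silver 4, Green 1, Amber 1 (sum 11, leaving 3 seats).
Remainders in descending order: Violet 0.982, Silver 0.936, Gold 0.752, Blue 0.212, Amber 0.099, Green 0.015, Teal 0.004.
The surplus seats go to Violet, Silver, Gold.

Blue 1; Violet 1; Teal 1; Gold 4; Silver 5; Green 1; Amber 1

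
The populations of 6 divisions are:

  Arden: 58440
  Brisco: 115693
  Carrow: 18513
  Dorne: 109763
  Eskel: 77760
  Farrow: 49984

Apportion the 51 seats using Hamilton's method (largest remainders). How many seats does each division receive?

Arden=7; Brisco=14; Carrow=2; Dorne=13; Eskel=9; Farrow=6

Standard divisor: 430153 ÷ 51 ≈ 8434.373.
Standard quotas: Arden 6.9288, Brisco 13.7168, Carrow 2.1949, Dorne 13.0138, Eskel 9.2194, Farrow 5.9262.
Lower quotas: Arden 6, Brisco 13, Carrow 2, Dorne 13, Eskel 9, Farrow 5 (sum 48, leaving 3 seats).
Remainders in descending order: Arden 0.9288, Farrow 0.9262, Brisco 0.7168, Eskel 0.2194, Carrow 0.1949, Dorne 0.0138.
The surplus seats go to Arden, Farrow, Brisco.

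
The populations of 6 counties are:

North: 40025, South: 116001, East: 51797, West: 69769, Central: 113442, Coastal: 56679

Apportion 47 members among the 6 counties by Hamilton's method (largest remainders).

The standard divisor is 447713/47 ≈ 9525.809.
Standard quotas: North 4.2017, South 12.1775, East 5.4375, West 7.3242, Central 11.9089, Coastal 5.9500.
Lower quotas: North 4, South 12, East 5, West 7, Central 11, Coastal 5 (sum 44, leaving 3 seats).
Remainders in descending order: Coastal 0.9500, Central 0.9089, East 0.4375, West 0.3242, North 0.2017, South 0.1775.
Largest remainders: Coastal, Central, East receive the extra seats.

North 4, South 12, East 6, West 7, Central 12, Coastal 6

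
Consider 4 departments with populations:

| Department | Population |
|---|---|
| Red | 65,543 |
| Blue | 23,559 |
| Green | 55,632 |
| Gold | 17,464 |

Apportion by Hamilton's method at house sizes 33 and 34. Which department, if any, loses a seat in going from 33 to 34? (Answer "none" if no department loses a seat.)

Gold

At 33 seats: Red 13, Blue 5, Green 11, Gold 4.
At 34 seats: Red 14, Blue 5, Green 12, Gold 3.
Gold drops from 4 to 3.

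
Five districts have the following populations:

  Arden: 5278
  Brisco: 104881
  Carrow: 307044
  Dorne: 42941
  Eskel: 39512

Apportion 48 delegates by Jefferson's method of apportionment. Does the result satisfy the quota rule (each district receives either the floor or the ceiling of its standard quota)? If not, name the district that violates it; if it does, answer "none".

Standard quotas: Arden 0.507, Brisco 10.076, Carrow 29.497, Dorne 4.125, Eskel 3.796.
Jefferson allocation: Arden 0, Brisco 10, Carrow 31, Dorne 4, Eskel 3.
Carrow has quota 29.497 (lower 29, upper 30) but receives 31 — outside the quota interval.

Carrow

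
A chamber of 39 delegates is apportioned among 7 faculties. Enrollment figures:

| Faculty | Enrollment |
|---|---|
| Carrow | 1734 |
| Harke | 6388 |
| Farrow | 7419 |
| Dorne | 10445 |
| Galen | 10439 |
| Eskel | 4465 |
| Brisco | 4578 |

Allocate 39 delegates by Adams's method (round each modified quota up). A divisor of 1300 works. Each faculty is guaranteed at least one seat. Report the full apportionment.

Carrow=2, Harke=5, Farrow=6, Dorne=9, Galen=9, Eskel=4, Brisco=4

With modified divisor 1300: modified quotas Carrow 1.334, Harke 4.914, Farrow 5.707, Dorne 8.035, Galen 8.030, Eskel 3.435, Brisco 3.522.
Rounding up: Carrow 2, Harke 5, Farrow 6, Dorne 9, Galen 9, Eskel 4, Brisco 4 (total 39).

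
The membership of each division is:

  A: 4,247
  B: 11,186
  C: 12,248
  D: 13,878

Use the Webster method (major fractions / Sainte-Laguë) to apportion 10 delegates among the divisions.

A 1, B 3, C 3, D 3

Standard divisor 41559/10 ≈ 4155.9; standard quotas: A 1.022, B 2.692, C 2.947, D 3.339.
Rounding to the nearest integer gives A 1, B 3, C 3, D 3 — total 10, matching the house size, so no adjustment is needed.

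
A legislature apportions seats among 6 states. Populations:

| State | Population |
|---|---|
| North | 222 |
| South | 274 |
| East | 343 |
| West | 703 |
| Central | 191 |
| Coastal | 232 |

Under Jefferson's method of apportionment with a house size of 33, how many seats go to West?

12

Standard divisor 1965/33 ≈ 59.545; standard quotas: North 3.728, South 4.602, East 5.760, West 11.806, Central 3.208, Coastal 3.896.
Rounding down gives 3, 4, 5, 11, 3, 3 = 29 seats, so the divisor must be adjusted.
With modified divisor 55.1: modified quotas North 4.029, South 4.973, East 6.225, West 12.759, Central 3.466, Coastal 4.211.
Rounding down: North 4, South 4, East 6, West 12, Central 3, Coastal 4 (total 33).
West receives 12.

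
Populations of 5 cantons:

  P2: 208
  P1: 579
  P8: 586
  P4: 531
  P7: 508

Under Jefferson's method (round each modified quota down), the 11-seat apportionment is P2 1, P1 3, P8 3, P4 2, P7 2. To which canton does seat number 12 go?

Priority for the next seat is population ÷ (current seats + 1).
Priorities: P2 104.000, P1 144.750, P8 146.500, P4 177.000, P7 169.333.
Highest priority: P4.

P4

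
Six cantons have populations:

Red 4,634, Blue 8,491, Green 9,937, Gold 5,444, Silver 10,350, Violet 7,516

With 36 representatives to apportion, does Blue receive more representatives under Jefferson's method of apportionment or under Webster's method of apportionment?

Jefferson: Red 3, Blue 7, Green 8, Gold 4, Silver 8, Violet 6.
Webster: Red 4, Blue 6, Green 8, Gold 4, Silver 8, Violet 6.
Blue gets 7 under Jefferson and 6 under Webster.

Jefferson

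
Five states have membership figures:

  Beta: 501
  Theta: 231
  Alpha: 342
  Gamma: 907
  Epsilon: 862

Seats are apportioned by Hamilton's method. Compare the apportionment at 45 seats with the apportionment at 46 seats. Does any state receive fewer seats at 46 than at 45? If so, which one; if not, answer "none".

At 45 seats: Beta 8, Theta 4, Alpha 5, Gamma 14, Epsilon 14.
At 46 seats: Beta 8, Theta 4, Alpha 5, Gamma 15, Epsilon 14.
No state's allocation decreased.

none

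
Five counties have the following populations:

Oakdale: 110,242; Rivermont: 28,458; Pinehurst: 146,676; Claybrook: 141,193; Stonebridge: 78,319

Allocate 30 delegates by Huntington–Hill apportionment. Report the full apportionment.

With divisor 17148: modified quotas Oakdale 6.429, Rivermont 1.660, Pinehurst 8.554, Claybrook 8.234, Stonebridge 4.567.
Geometric-mean thresholds: Oakdale √(6·7)=6.481, Rivermont √(1·2)=1.414, Pinehurst √(8·9)=8.485, Claybrook √(8·9)=8.485, Stonebridge √(4·5)=4.472.
Each quota rounded against its threshold gives Oakdale 6, Rivermont 2, Pinehurst 9, Claybrook 8, Stonebridge 5 (total 30).

Oakdale=6; Rivermont=2; Pinehurst=9; Claybrook=8; Stonebridge=5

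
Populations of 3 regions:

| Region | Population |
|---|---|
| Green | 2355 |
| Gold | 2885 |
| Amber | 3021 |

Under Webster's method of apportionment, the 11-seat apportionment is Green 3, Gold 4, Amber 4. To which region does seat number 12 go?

Priority for the next seat is population ÷ (current seats + 0.5).
Priorities: Green 672.857, Gold 641.111, Amber 671.333.
Highest priority: Green.

Green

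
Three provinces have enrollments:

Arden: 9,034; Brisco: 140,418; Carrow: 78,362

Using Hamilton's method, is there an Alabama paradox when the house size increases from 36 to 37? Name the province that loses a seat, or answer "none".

Arden

At 36 seats: Arden 2, Brisco 22, Carrow 12.
At 37 seats: Arden 1, Brisco 23, Carrow 13.
Arden drops from 2 to 1.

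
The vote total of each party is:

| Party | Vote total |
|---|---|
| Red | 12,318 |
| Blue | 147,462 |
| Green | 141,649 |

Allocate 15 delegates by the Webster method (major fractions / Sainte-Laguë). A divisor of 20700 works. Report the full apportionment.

Red 1; Blue 7; Green 7

With modified divisor 20700: modified quotas Red 0.595, Blue 7.124, Green 6.843.
Rounding to the nearest integer: Red 1, Blue 7, Green 7 (total 15).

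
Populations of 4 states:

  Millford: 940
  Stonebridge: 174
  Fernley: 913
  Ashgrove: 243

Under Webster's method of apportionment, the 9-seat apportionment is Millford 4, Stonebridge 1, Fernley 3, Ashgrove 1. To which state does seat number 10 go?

Priority for the next seat is population ÷ (current seats + 0.5).
Priorities: Millford 208.889, Stonebridge 116.000, Fernley 260.857, Ashgrove 162.000.
Highest priority: Fernley.

Fernley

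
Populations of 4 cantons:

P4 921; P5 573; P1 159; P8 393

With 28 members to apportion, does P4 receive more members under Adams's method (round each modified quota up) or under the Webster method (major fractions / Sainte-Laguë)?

Webster

Adams: P4 12, P5 8, P1 3, P8 5.
Webster: P4 13, P5 8, P1 2, P8 5.
P4 gets 12 under Adams and 13 under Webster.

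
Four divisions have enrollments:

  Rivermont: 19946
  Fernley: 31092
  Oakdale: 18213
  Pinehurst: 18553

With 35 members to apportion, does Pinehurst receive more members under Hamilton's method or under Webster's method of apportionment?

Hamilton: Rivermont 8, Fernley 12, Oakdale 7, Pinehurst 8.
Webster: Rivermont 8, Fernley 13, Oakdale 7, Pinehurst 7.
Pinehurst gets 8 under Hamilton and 7 under Webster.

Hamilton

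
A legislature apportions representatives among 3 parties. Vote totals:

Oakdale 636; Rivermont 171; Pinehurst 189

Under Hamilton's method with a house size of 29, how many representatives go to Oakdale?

The standard divisor is 996/29 ≈ 34.345.
Standard quotas: Oakdale 18.518, Rivermont 4.979, Pinehurst 5.503.
Lower quotas: Oakdale 18, Rivermont 4, Pinehurst 5 (sum 27, leaving 2 seats).
Remainders in descending order: Rivermont 0.979, Oakdale 0.518, Pinehurst 0.503.
Largest remainders: Rivermont, Oakdale receive the extra seats.
Oakdale receives 19.

19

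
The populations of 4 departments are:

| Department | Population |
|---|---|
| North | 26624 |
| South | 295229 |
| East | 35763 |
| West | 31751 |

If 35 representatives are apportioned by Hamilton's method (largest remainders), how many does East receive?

The standard divisor is 389367/35 ≈ 11124.771.
Standard quotas: North 2.3932, South 26.5380, East 3.2147, West 2.8541.
Lower quotas: North 2, South 26, East 3, West 2 (sum 33, leaving 2 seats).
Remainders in descending order: West 0.8541, South 0.5380, North 0.3932, East 0.2147.
The surplus seats go to West, South.
East receives 3.

3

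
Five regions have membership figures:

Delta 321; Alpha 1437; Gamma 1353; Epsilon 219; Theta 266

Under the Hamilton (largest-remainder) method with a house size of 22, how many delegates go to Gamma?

Total 3596; standard divisor 3596/22 ≈ 163.455.
Standard quotas: Delta 1.964, Alpha 8.791, Gamma 8.278, Epsilon 1.340, Theta 1.627.
Lower quotas: Delta 1, Alpha 8, Gamma 8, Epsilon 1, Theta 1 (sum 19, leaving 3 seats).
Remainders in descending order: Delta 0.964, Alpha 0.791, Theta 0.627, Epsilon 0.340, Gamma 0.278.
Largest remainders: Delta, Alpha, Theta receive the extra seats.
Gamma receives 8.

8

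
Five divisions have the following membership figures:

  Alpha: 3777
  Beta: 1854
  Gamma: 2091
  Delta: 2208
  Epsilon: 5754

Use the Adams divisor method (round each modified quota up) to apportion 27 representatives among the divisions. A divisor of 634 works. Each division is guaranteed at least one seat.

With modified divisor 634: modified quotas Alpha 5.957, Beta 2.924, Gamma 3.298, Delta 3.483, Epsilon 9.076.
Rounding up: Alpha 6, Beta 3, Gamma 4, Delta 4, Epsilon 10 (total 27).

Alpha: 6; Beta: 3; Gamma: 4; Delta: 4; Epsilon: 10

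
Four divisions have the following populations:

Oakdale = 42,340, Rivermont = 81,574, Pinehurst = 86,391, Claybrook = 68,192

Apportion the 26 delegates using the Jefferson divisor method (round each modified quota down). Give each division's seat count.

Oakdale=4; Rivermont=8; Pinehurst=8; Claybrook=6

Standard divisor 278497/26 ≈ 10711.423; standard quotas: Oakdale 3.953, Rivermont 7.616, Pinehurst 8.065, Claybrook 6.366.
Rounding down gives 3, 7, 8, 6 = 24 seats, so the divisor must be adjusted.
With modified divisor 10000: modified quotas Oakdale 4.234, Rivermont 8.157, Pinehurst 8.639, Claybrook 6.819.
Rounding down: Oakdale 4, Rivermont 8, Pinehurst 8, Claybrook 6 (total 26).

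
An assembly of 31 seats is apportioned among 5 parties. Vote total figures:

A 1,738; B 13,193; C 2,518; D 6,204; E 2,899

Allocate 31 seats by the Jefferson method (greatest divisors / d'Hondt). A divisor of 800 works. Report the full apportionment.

With modified divisor 800: modified quotas A 2.172, B 16.491, C 3.147, D 7.755, E 3.624.
Rounding down: A 2, B 16, C 3, D 7, E 3 (total 31).

A 2; B 16; C 3; D 7; E 3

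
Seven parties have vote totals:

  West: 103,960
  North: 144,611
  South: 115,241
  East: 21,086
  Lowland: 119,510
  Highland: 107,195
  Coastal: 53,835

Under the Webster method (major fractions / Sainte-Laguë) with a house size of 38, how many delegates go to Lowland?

Standard divisor 665438/38 ≈ 17511.526; standard quotas: West 5.937, North 8.258, South 6.581, East 1.204, Lowland 6.825, Highland 6.121, Coastal 3.074.
Rounding to the nearest integer gives West 6, North 8, South 7, East 1, Lowland 7, Highland 6, Coastal 3 — total 38, matching the house size, so no adjustment is needed.
Lowland receives 7.

7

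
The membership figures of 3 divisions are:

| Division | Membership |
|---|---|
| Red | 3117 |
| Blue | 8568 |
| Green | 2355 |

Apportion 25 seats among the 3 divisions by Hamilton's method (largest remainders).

Standard divisor: 14040 ÷ 25 ≈ 561.6.
Standard quotas: Red 5.5502, Blue 15.2564, Green 4.1934.
Lower quotas: Red 5, Blue 15, Green 4 (sum 24, leaving 1 seat).
Remainders in descending order: Red 0.5502, Blue 0.2564, Green 0.1934.
Largest remainder: Red receives the extra seat.

Red 6; Blue 15; Green 4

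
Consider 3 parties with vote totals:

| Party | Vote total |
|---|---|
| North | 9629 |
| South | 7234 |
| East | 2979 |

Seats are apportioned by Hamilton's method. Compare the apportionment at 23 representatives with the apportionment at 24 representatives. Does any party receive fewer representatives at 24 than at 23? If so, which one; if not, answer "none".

East

At 23 seats: North 11, South 8, East 4.
At 24 seats: North 12, South 9, East 3.
East drops from 4 to 3.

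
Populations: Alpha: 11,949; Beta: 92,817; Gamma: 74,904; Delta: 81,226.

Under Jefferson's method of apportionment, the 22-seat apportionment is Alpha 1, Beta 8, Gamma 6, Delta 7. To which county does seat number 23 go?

Priority for the next seat is population ÷ (current seats + 1).
Priorities: Alpha 5974.500, Beta 10313.000, Gamma 10700.571, Delta 10153.250.
Highest priority: Gamma.

Gamma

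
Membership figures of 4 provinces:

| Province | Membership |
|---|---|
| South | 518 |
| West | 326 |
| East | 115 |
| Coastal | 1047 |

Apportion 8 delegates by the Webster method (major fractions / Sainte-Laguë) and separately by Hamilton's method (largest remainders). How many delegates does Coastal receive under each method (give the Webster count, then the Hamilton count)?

5 and 4

Webster: South 2, West 1, East 0, Coastal 5.
Hamilton: South 2, West 1, East 1, Coastal 4.
Coastal gets 5 under Webster and 4 under Hamilton.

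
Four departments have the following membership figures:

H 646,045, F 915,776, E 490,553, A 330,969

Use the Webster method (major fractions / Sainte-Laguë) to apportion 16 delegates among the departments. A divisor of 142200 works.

With modified divisor 142200: modified quotas H 4.543, F 6.440, E 3.450, A 2.327.
Rounding to the nearest integer: H 5, F 6, E 3, A 2 (total 16).

H 5, F 6, E 3, A 2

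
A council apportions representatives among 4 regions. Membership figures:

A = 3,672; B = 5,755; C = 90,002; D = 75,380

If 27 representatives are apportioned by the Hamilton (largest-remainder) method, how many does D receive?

12

Standard divisor: 174809 ÷ 27 ≈ 6474.407.
Standard quotas: A 0.5672, B 0.8889, C 13.9012, D 11.6428.
Lower quotas: A 0, B 0, C 13, D 11 (sum 24, leaving 3 seats).
Remainders in descending order: C 0.9012, B 0.8889, D 0.6428, A 0.5672.
The surplus seats go to C, B, D.
D receives 12.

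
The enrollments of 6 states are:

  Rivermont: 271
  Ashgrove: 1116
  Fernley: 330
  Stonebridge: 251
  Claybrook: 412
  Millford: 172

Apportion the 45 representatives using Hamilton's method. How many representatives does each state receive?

The standard divisor is 2552/45 ≈ 56.711.
Standard quotas: Rivermont 4.779, Ashgrove 19.679, Fernley 5.819, Stonebridge 4.426, Claybrook 7.265, Millford 3.033.
Lower quotas: Rivermont 4, Ashgrove 19, Fernley 5, Stonebridge 4, Claybrook 7, Millford 3 (sum 42, leaving 3 seats).
Remainders in descending order: Fernley 0.819, Rivermont 0.779, Ashgrove 0.679, Stonebridge 0.426, Claybrook 0.265, Millford 0.033.
The surplus seats go to Fernley, Rivermont, Ashgrove.

Rivermont: 5, Ashgrove: 20, Fernley: 6, Stonebridge: 4, Claybrook: 7, Millford: 3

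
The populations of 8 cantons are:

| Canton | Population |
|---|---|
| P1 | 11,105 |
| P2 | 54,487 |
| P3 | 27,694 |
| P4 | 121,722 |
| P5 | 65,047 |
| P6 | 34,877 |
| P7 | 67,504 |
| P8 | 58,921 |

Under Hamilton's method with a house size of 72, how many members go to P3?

4

Total 441357; standard divisor 441357/72 ≈ 6129.958.
Standard quotas: P1 1.8116, P2 8.8886, P3 4.5178, P4 19.8569, P5 10.6113, P6 5.6896, P7 11.0121, P8 9.6120.
Lower quotas: P1 1, P2 8, P3 4, P4 19, P5 10, P6 5, P7 11, P8 9 (sum 67, leaving 5 seats).
Remainders in descending order: P2 0.8886, P4 0.8569, P1 0.8116, P6 0.6896, P8 0.6120, P5 0.6113, P3 0.5178, P7 0.0121.
Largest remainders: P2, P4, P1, P6, P8 receive the extra seats.
P3 receives 4.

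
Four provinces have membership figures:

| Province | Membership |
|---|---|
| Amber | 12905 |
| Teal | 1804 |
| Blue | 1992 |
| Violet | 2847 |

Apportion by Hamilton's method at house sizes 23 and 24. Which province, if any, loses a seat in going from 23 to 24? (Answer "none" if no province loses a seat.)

At 23 seats: Amber 15, Teal 2, Blue 2, Violet 4.
At 24 seats: Amber 16, Teal 2, Blue 2, Violet 4.
No province's allocation decreased.

none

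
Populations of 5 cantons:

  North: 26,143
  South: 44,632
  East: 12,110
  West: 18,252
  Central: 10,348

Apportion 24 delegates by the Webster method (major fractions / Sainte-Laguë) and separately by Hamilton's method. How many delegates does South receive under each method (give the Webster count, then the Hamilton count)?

9 and 10

Webster: North 6, South 9, East 3, West 4, Central 2.
Hamilton: North 6, South 10, East 2, West 4, Central 2.
South gets 9 under Webster and 10 under Hamilton.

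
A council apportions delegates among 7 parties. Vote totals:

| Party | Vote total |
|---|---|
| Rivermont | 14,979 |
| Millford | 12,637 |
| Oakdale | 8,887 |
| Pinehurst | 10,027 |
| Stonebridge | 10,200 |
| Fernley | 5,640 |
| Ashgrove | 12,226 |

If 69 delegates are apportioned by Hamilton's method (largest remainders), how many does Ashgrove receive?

The standard divisor is 74596/69 ≈ 1081.101.
Standard quotas: Rivermont 13.8553, Millford 11.6890, Oakdale 8.2203, Pinehurst 9.2748, Stonebridge 9.4348, Fernley 5.2169, Ashgrove 11.3088.
Lower quotas: Rivermont 13, Millford 11, Oakdale 8, Pinehurst 9, Stonebridge 9, Fernley 5, Ashgrove 11 (sum 66, leaving 3 seats).
Remainders in descending order: Rivermont 0.8553, Millford 0.6890, Stonebridge 0.4348, Ashgrove 0.3088, Pinehurst 0.2748, Oakdale 0.2203, Fernley 0.2169.
Largest remainders: Rivermont, Millford, Stonebridge receive the extra seats.
Ashgrove receives 11.

11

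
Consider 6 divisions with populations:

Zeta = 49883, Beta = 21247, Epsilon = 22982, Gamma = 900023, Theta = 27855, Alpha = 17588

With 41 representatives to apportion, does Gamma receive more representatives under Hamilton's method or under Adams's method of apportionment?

Hamilton: Zeta 2, Beta 1, Epsilon 1, Gamma 35, Theta 1, Alpha 1.
Adams: Zeta 2, Beta 1, Epsilon 1, Gamma 34, Theta 2, Alpha 1.
Gamma gets 35 under Hamilton and 34 under Adams.

Hamilton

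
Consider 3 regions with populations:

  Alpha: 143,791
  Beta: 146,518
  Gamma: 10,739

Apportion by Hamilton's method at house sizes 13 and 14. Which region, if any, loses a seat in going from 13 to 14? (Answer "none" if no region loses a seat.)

At 13 seats: Alpha 6, Beta 6, Gamma 1.
At 14 seats: Alpha 7, Beta 7, Gamma 0.
Gamma drops from 1 to 0.

Gamma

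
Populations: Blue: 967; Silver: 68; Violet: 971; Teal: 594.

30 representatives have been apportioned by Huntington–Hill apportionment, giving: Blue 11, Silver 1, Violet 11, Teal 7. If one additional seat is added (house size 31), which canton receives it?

Priority for the next seat is population ÷ (√(s·(s+1))).
Priorities: Blue 84.167, Silver 48.083, Violet 84.515, Teal 79.377.
Highest priority: Violet.

Violet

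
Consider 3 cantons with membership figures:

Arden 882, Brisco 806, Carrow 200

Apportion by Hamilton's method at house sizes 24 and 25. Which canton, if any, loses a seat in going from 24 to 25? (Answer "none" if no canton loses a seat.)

Carrow

At 24 seats: Arden 11, Brisco 10, Carrow 3.
At 25 seats: Arden 12, Brisco 11, Carrow 2.
Carrow drops from 3 to 2.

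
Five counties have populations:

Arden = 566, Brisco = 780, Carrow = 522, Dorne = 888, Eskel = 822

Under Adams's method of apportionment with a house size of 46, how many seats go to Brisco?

Standard divisor 3578/46 ≈ 77.783; standard quotas: Arden 7.277, Brisco 10.028, Carrow 6.711, Dorne 11.416, Eskel 10.568.
Rounding up gives 8, 11, 7, 12, 11 = 49 seats, so the divisor must be adjusted.
With modified divisor 82: modified quotas Arden 6.902, Brisco 9.512, Carrow 6.366, Dorne 10.829, Eskel 10.024.
Rounding up: Arden 7, Brisco 10, Carrow 7, Dorne 11, Eskel 11 (total 46).
Brisco receives 10.

10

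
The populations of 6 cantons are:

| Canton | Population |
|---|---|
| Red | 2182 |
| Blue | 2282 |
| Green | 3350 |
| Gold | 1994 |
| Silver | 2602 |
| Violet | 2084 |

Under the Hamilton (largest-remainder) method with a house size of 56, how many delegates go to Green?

Standard divisor: 14494 ÷ 56 ≈ 258.821.
Standard quotas: Red 8.431, Blue 8.817, Green 12.943, Gold 7.704, Silver 10.053, Violet 8.052.
Lower quotas: Red 8, Blue 8, Green 12, Gold 7, Silver 10, Violet 8 (sum 53, leaving 3 seats).
Remainders in descending order: Green 0.943, Blue 0.817, Gold 0.704, Red 0.431, Silver 0.053, Violet 0.052.
Largest remainders: Green, Blue, Gold receive the extra seats.
Green receives 13.

13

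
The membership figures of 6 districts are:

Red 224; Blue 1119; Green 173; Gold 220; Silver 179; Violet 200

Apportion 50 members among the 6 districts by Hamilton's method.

Total 2115; standard divisor 2115/50 ≈ 42.3.
Standard quotas: Red 5.296, Blue 26.454, Green 4.090, Gold 5.201, Silver 4.232, Violet 4.728.
Lower quotas: Red 5, Blue 26, Green 4, Gold 5, Silver 4, Violet 4 (sum 48, leaving 2 seats).
Remainders in descending order: Violet 0.728, Blue 0.454, Red 0.296, Silver 0.232, Gold 0.201, Green 0.090.
Largest remainders: Violet, Blue receive the extra seats.

Red: 5, Blue: 27, Green: 4, Gold: 5, Silver: 4, Violet: 5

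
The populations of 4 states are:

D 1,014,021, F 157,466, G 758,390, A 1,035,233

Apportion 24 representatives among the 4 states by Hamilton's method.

D 8, F 1, G 6, A 9

The standard divisor is 2965110/24 ≈ 123546.25.
Standard quotas: D 8.2076, F 1.2746, G 6.1385, A 8.3793.
Lower quotas: D 8, F 1, G 6, A 8 (sum 23, leaving 1 seat).
Remainders in descending order: A 0.3793, F 0.2746, D 0.2076, G 0.1385.
The surplus seat goes to A.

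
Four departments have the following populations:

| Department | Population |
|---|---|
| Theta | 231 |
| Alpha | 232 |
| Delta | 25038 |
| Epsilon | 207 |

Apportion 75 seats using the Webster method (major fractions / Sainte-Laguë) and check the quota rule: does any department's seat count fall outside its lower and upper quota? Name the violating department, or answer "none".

Standard quotas: Theta 0.674, Alpha 0.677, Delta 73.045, Epsilon 0.604.
Webster allocation: Theta 1, Alpha 1, Delta 72, Epsilon 1.
Delta has quota 73.045 (lower 73, upper 74) but receives 72 — outside the quota interval.

Delta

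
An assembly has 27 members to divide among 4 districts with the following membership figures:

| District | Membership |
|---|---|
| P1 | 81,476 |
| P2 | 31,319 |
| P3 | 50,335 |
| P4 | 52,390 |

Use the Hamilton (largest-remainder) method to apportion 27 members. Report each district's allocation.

P1: 10, P2: 4, P3: 6, P4: 7

The standard divisor is 215520/27 ≈ 7982.222.
Standard quotas: P1 10.2072, P2 3.9236, P3 6.3059, P4 6.5633.
Lower quotas: P1 10, P2 3, P3 6, P4 6 (sum 25, leaving 2 seats).
Remainders in descending order: P2 0.9236, P4 0.5633, P3 0.3059, P1 0.2072.
Largest remainders: P2, P4 receive the extra seats.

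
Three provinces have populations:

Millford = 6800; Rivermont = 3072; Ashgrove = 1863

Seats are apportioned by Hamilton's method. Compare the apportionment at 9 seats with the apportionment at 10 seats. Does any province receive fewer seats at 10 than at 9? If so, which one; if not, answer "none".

Ashgrove

At 9 seats: Millford 5, Rivermont 2, Ashgrove 2.
At 10 seats: Millford 6, Rivermont 3, Ashgrove 1.
Ashgrove drops from 2 to 1.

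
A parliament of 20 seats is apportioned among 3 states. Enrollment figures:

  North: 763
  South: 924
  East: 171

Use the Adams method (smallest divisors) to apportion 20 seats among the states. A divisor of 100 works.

North=8, South=10, East=2

With modified divisor 100: modified quotas North 7.630, South 9.240, East 1.710.
Rounding up: North 8, South 10, East 2 (total 20).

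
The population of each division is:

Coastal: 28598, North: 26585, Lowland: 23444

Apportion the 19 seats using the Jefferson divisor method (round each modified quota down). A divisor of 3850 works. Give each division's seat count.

With modified divisor 3850: modified quotas Coastal 7.428, North 6.905, Lowland 6.089.
Rounding down: Coastal 7, North 6, Lowland 6 (total 19).

Coastal 7, North 6, Lowland 6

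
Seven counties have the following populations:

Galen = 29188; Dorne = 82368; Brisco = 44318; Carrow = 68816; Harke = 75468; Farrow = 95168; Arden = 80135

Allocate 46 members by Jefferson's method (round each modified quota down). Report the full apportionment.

Galen 3, Dorne 8, Brisco 4, Carrow 7, Harke 7, Farrow 9, Arden 8

Standard divisor 475461/46 ≈ 10336.109; standard quotas: Galen 2.824, Dorne 7.969, Brisco 4.288, Carrow 6.658, Harke 7.301, Farrow 9.207, Arden 7.753.
Rounding down gives 2, 7, 4, 6, 7, 9, 7 = 42 seats, so the divisor must be adjusted.
With modified divisor 9600: modified quotas Galen 3.040, Dorne 8.580, Brisco 4.616, Carrow 7.168, Harke 7.861, Farrow 9.913, Arden 8.347.
Rounding down: Galen 3, Dorne 8, Brisco 4, Carrow 7, Harke 7, Farrow 9, Arden 8 (total 46).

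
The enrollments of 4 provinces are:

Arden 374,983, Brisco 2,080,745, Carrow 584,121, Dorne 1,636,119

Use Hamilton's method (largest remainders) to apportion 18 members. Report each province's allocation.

The standard divisor is 4675968/18 = 259776.
Standard quotas: Arden 1.4435, Brisco 8.0098, Carrow 2.2486, Dorne 6.2982.
Lower quotas: Arden 1, Brisco 8, Carrow 2, Dorne 6 (sum 17, leaving 1 seat).
Remainders in descending order: Arden 0.4435, Dorne 0.2982, Carrow 0.2486, Brisco 0.0098.
Largest remainder: Arden receives the extra seat.

Arden=2, Brisco=8, Carrow=2, Dorne=6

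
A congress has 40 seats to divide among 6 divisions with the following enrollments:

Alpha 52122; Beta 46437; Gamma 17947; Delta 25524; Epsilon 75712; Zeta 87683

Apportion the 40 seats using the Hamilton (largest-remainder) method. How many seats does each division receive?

Standard divisor: 305425 ÷ 40 ≈ 7635.625.
Standard quotas: Alpha 6.8262, Beta 6.0816, Gamma 2.3504, Delta 3.3428, Epsilon 9.9156, Zeta 11.4834.
Lower quotas: Alpha 6, Beta 6, Gamma 2, Delta 3, Epsilon 9, Zeta 11 (sum 37, leaving 3 seats).
Remainders in descending order: Epsilon 0.9156, Alpha 0.8262, Zeta 0.4834, Gamma 0.3504, Delta 0.3428, Beta 0.0816.
The surplus seats go to Epsilon, Alpha, Zeta.

Alpha 7, Beta 6, Gamma 2, Delta 3, Epsilon 10, Zeta 12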